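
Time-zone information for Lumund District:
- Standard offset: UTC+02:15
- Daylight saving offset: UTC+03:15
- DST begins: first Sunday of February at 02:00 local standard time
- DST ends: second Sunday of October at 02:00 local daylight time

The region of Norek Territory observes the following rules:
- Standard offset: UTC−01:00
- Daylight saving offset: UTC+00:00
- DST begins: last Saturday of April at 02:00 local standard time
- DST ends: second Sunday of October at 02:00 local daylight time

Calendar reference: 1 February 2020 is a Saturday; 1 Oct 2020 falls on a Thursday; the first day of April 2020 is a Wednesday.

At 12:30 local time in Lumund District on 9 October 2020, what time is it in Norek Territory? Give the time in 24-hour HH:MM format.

09:15

1 February 2020 is a Saturday, so the first Sunday is February 2.
1 October 2020 is a Thursday, so the first Sunday is October 4 and the second is October 11.
9 October 2020 lies within the daylight-saving period (2 February – 11 October), so Lumund District is on daylight time, UTC+03:15.
12:30 Lumund District − 3h15m = 09:15 UTC.
1 April 2020 is a Wednesday, so Saturdays fall on 4, 11, 18, 25; the last is April 25.
1 October 2020 is a Thursday, so the first Sunday is October 4 and the second is October 11.
At the standard offset (UTC−01:00), 09:15 UTC − 1h = 08:15 Norek Territory standard time.
Daylight saving runs 25 April – 11 October; the standard-time date in Norek Territory, 9 October 2020, is inside that window, so Norek Territory is at UTC+00:00.
09:15 UTC + 0h = 09:15 Norek Territory.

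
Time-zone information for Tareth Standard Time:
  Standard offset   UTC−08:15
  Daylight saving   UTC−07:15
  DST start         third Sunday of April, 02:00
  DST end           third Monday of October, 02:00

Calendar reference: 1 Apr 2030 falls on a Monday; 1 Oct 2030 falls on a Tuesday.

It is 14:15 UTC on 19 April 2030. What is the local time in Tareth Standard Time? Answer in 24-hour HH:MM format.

06:00

1 April 2030 is a Monday, so the first Sunday is April 7 and the third is April 21.
1 October 2030 is a Tuesday, so the first Monday is October 7 and the third is October 21.
At the standard offset (UTC−08:15), 14:15 UTC − 8h15m = 06:00 Tareth Standard Time standard time.
The standard-time date in Tareth Standard Time, 19 April 2030, does not fall between 21 April and 21 October, so daylight saving is not in effect and Tareth Standard Time is at UTC−08:15.
14:15 UTC − 8h15m = 06:00 local.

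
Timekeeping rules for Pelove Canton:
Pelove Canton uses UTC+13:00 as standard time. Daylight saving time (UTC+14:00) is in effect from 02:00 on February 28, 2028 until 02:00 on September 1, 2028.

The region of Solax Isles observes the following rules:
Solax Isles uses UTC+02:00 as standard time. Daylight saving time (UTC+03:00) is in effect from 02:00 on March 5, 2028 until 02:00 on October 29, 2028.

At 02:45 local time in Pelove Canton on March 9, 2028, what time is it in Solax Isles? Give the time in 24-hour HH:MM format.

15:45

Daylight saving runs 28 February – 1 September; March 9, 2028 is inside that window, so Pelove Canton is at UTC+14:00.
02:45 Pelove Canton − 14h = 12:45 UTC (rolling into the previous day, 8 March 2028).
At the standard offset (UTC+02:00), 12:45 UTC + 2h = 14:45 Solax Isles standard time.
Daylight saving runs 5 March – 29 October; the standard-time date in Solax Isles, March 8, 2028, is inside that window, so Solax Isles is at UTC+03:00.
12:45 UTC + 3h = 15:45 Solax Isles.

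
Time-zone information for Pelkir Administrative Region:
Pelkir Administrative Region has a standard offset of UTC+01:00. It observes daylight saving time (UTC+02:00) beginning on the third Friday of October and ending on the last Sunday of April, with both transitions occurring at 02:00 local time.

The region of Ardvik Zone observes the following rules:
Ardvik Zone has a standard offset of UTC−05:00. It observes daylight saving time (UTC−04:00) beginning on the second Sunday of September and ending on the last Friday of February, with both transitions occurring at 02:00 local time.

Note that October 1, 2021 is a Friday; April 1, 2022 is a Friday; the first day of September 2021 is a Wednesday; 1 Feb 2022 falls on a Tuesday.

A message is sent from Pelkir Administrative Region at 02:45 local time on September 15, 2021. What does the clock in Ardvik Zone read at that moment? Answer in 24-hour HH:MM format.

21:45

1 October 2021 is a Friday, so the first Friday is October 1 and the third is October 15.
1 April 2022 is a Friday, so Sundays fall on 3, 10, 17, 24; the last is April 24.
September 15, 2021 does not fall between 15 October 2021 and 24 April 2022, so daylight saving is not in effect and Pelkir Administrative Region is at UTC+01:00.
02:45 Pelkir Administrative Region − 1h = 01:45 UTC.
1 September 2021 is a Wednesday, so the first Sunday is September 5 and the second is September 12.
1 February 2022 is a Tuesday, so Fridays fall on 4, 11, 18, 25; the last is February 25.
At the standard offset (UTC−05:00), 01:45 UTC − 5h = 20:45 Ardvik Zone standard time (rolling into the previous day, 14 September 2021).
Daylight saving runs 12 September 2021 – 25 February 2022; the standard-time date in Ardvik Zone, September 14, 2021, is inside that window, so Ardvik Zone is at UTC−04:00.
01:45 UTC − 4h = 21:45 Ardvik Zone (rolling into the previous day, 14 September 2021).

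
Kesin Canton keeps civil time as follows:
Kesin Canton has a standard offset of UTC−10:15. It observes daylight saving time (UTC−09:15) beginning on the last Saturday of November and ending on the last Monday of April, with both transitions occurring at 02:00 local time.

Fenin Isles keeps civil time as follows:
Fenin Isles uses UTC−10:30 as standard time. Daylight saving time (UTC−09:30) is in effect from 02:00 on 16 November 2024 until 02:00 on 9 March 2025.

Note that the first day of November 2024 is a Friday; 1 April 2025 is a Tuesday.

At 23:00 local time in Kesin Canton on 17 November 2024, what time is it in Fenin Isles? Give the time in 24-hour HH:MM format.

1 November 2024 is a Friday, so Saturdays fall on 2, 9, 16, 23, 30; the last is November 30.
1 April 2025 is a Tuesday, so Mondays fall on 7, 14, 21, 28; the last is April 28.
17 November 2024 is outside the daylight-saving period (30 November 2024 – 28 April 2025), so Kesin Canton is on standard time, UTC−10:15.
23:00 Kesin Canton + 10h15m = 09:15 UTC (rolling into the next day, 18 November 2024).
At the standard offset (UTC−10:30), 09:15 UTC − 10h30m = 22:45 Fenin Isles standard time (rolling into the previous day, 17 November 2024).
Daylight saving runs 16 November 2024 – 9 March 2025; the standard-time date in Fenin Isles, 17 November 2024, is inside that window, so Fenin Isles is at UTC−09:30.
09:15 UTC − 9h30m = 23:45 Fenin Isles (rolling into the previous day, 17 November 2024).

23:45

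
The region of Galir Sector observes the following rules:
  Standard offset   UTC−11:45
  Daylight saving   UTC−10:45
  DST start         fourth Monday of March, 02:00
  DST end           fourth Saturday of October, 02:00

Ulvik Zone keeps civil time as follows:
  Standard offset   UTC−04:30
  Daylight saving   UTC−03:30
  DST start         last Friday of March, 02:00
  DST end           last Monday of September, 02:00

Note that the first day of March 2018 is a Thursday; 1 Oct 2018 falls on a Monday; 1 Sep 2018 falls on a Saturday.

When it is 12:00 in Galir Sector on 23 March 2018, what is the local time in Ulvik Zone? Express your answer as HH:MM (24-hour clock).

19:15

1 March 2018 is a Thursday, so the first Monday is March 5 and the fourth is March 26.
1 October 2018 is a Monday, so the first Saturday is October 6 and the fourth is October 27.
23 March 2018 is outside the daylight-saving period (26 March – 27 October), so Galir Sector is on standard time, UTC−11:45.
12:00 Galir Sector + 11h45m = 23:45 UTC.
1 March 2018 is a Thursday, so Fridays fall on 2, 9, 16, 23, 30; the last is March 30.
1 September 2018 is a Saturday, so Mondays fall on 3, 10, 17, 24; the last is September 24.
At the standard offset (UTC−04:30), 23:45 UTC − 4h30m = 19:15 Ulvik Zone standard time.
Daylight saving runs 30 March – 24 September; the standard-time date in Ulvik Zone, 23 March 2018, is outside that window, so Ulvik Zone is on standard time at UTC−04:30.
23:45 UTC − 4h30m = 19:15 Ulvik Zone.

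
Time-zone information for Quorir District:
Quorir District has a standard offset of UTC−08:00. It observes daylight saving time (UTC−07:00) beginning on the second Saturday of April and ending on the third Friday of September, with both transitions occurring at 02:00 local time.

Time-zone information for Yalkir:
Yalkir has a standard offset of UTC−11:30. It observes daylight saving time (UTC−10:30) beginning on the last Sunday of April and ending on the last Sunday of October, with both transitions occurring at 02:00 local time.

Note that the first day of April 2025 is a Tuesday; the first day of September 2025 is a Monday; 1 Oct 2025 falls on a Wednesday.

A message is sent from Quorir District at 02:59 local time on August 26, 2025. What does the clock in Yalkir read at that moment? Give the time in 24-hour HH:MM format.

1 April 2025 is a Tuesday, so the first Saturday is April 5 and the second is April 12.
1 September 2025 is a Monday, so the first Friday is September 5 and the third is September 19.
August 26, 2025 falls between 12 April and 19 September, so daylight saving is in effect and Quorir District is at UTC−07:00.
02:59 Quorir District + 7h = 09:59 UTC.
1 April 2025 is a Tuesday, so Sundays fall on 6, 13, 20, 27; the last is April 27.
1 October 2025 is a Wednesday, so Sundays fall on 5, 12, 19, 26; the last is October 26.
At the standard offset (UTC−11:30), 09:59 UTC − 11h30m = 22:29 Yalkir standard time (rolling into the previous day, 25 August 2025).
The standard-time date in Yalkir, August 25, 2025, falls between 27 April and 26 October, so daylight saving is in effect and Yalkir is at UTC−10:30.
09:59 UTC − 10h30m = 23:29 Yalkir (rolling into the previous day, 25 August 2025).

23:29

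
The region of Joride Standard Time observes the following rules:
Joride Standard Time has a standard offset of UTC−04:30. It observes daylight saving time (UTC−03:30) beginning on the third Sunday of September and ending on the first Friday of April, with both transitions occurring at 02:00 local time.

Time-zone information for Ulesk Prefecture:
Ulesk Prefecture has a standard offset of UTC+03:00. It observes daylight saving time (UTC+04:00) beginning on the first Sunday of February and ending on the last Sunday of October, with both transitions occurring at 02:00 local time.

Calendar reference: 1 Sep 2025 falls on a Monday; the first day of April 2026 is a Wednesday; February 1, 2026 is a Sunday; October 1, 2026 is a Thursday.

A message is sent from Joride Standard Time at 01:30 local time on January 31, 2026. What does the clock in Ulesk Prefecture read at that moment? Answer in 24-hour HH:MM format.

08:00

1 September 2025 is a Monday, so the first Sunday is September 7 and the third is September 21.
1 April 2026 is a Wednesday, so the first Friday is April 3.
January 31, 2026 falls between 21 September 2025 and 3 April 2026, so daylight saving is in effect and Joride Standard Time is at UTC−03:30.
01:30 Joride Standard Time + 3h30m = 05:00 UTC.
1 February 2026 is a Sunday, so the first Sunday is February 1.
1 October 2026 is a Thursday, so Sundays fall on 4, 11, 18, 25; the last is October 25.
At the standard offset (UTC+03:00), 05:00 UTC + 3h = 08:00 Ulesk Prefecture standard time.
The standard-time date in Ulesk Prefecture, January 31, 2026, does not fall between 1 February and 25 October, so daylight saving is not in effect and Ulesk Prefecture is at UTC+03:00.
05:00 UTC + 3h = 08:00 Ulesk Prefecture.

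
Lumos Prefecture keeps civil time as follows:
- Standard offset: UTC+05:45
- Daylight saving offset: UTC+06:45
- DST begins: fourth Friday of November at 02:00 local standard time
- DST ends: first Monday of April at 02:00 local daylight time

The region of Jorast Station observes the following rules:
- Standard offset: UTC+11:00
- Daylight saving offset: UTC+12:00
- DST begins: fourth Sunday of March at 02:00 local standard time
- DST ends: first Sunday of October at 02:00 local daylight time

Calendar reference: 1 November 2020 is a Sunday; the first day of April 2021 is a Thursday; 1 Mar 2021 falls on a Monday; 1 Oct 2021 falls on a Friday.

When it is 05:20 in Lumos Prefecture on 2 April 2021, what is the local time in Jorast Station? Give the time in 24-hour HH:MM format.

1 November 2020 is a Sunday, so the first Friday is November 6 and the fourth is November 27.
1 April 2021 is a Thursday, so the first Monday is April 5.
Daylight saving runs 27 November 2020 – 5 April 2021; 2 April 2021 is inside that window, so Lumos Prefecture is at UTC+06:45.
05:20 Lumos Prefecture − 6h45m = 22:35 UTC (rolling into the previous day, 1 April 2021).
1 March 2021 is a Monday, so the first Sunday is March 7 and the fourth is March 28.
1 October 2021 is a Friday, so the first Sunday is October 3.
At the standard offset (UTC+11:00), 22:35 UTC + 11h = 09:35 Jorast Station standard time (rolling into the next day, 2 April 2021).
The standard-time date in Jorast Station, 2 April 2021, falls between 28 March and 3 October, so daylight saving is in effect and Jorast Station is at UTC+12:00.
22:35 UTC + 12h = 10:35 Jorast Station (rolling into the next day, 2 April 2021).

10:35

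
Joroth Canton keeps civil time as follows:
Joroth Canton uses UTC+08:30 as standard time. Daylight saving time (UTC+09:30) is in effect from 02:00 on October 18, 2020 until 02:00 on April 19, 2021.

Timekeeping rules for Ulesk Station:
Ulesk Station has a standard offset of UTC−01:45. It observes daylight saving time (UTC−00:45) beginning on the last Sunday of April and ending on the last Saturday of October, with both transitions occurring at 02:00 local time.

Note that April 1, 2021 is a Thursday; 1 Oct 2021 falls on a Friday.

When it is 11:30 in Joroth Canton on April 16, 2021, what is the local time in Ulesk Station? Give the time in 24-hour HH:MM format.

00:15

Daylight saving runs 18 October 2020 – 19 April 2021; April 16, 2021 is inside that window, so Joroth Canton is at UTC+09:30.
11:30 Joroth Canton − 9h30m = 02:00 UTC.
1 April 2021 is a Thursday, so Sundays fall on 4, 11, 18, 25; the last is April 25.
1 October 2021 is a Friday, so Saturdays fall on 2, 9, 16, 23, 30; the last is October 30.
At the standard offset (UTC−01:45), 02:00 UTC − 1h45m = 00:15 Ulesk Station standard time.
Daylight saving runs 25 April – 30 October; the standard-time date in Ulesk Station, April 16, 2021, is outside that window, so Ulesk Station is on standard time at UTC−01:45.
02:00 UTC − 1h45m = 00:15 Ulesk Station.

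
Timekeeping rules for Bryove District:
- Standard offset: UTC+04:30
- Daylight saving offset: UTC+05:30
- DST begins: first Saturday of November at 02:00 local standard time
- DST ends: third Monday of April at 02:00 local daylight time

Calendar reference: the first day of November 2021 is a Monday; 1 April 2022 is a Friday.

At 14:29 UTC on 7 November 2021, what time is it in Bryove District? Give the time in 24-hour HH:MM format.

1 November 2021 is a Monday, so the first Saturday is November 6.
1 April 2022 is a Friday, so the first Monday is April 4 and the third is April 18.
At the standard offset (UTC+04:30), 14:29 UTC + 4h30m = 18:59 Bryove District standard time.
Daylight saving runs 6 November 2021 – 18 April 2022; the standard-time date in Bryove District, 7 November 2021, is inside that window, so Bryove District is at UTC+05:30.
14:29 UTC + 5h30m = 19:59 local.

19:59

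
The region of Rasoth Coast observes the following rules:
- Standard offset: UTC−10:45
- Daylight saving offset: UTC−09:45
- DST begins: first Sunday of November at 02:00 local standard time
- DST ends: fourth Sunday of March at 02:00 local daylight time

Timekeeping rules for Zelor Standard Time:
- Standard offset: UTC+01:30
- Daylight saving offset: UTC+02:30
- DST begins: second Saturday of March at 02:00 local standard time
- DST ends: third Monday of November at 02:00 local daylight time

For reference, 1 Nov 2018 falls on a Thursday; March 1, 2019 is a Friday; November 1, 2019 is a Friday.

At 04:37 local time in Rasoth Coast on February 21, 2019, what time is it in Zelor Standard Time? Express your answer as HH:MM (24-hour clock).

1 November 2018 is a Thursday, so the first Sunday is November 4.
1 March 2019 is a Friday, so the first Sunday is March 3 and the fourth is March 24.
Daylight saving runs 4 November 2018 – 24 March 2019; February 21, 2019 is inside that window, so Rasoth Coast is at UTC−09:45.
04:37 Rasoth Coast + 9h45m = 14:22 UTC.
1 March 2019 is a Friday, so the first Saturday is March 2 and the second is March 9.
1 November 2019 is a Friday, so the first Monday is November 4 and the third is November 18.
At the standard offset (UTC+01:30), 14:22 UTC + 1h30m = 15:52 Zelor Standard Time standard time.
The standard-time date in Zelor Standard Time, February 21, 2019, is outside the daylight-saving period (9 March – 18 November), so Zelor Standard Time is on standard time, UTC+01:30.
14:22 UTC + 1h30m = 15:52 Zelor Standard Time.

15:52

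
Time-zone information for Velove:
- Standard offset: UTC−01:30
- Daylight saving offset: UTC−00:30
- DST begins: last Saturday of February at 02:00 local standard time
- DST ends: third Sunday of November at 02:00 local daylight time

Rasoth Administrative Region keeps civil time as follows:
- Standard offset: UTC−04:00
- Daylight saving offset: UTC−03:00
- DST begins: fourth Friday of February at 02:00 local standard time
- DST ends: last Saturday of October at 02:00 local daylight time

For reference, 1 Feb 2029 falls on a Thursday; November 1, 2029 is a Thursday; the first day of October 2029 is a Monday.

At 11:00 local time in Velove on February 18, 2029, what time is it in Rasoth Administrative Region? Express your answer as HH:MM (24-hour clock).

1 February 2029 is a Thursday, so Saturdays fall on 3, 10, 17, 24; the last is February 24.
1 November 2029 is a Thursday, so the first Sunday is November 4 and the third is November 18.
February 18, 2029 is outside the daylight-saving period (24 February – 18 November), so Velove is on standard time, UTC−01:30.
11:00 Velove + 1h30m = 12:30 UTC.
1 February 2029 is a Thursday, so the first Friday is February 2 and the fourth is February 23.
1 October 2029 is a Monday, so Saturdays fall on 6, 13, 20, 27; the last is October 27.
At the standard offset (UTC−04:00), 12:30 UTC − 4h = 08:30 Rasoth Administrative Region standard time.
The standard-time date in Rasoth Administrative Region, February 18, 2029, is outside the daylight-saving period (23 February – 27 October), so Rasoth Administrative Region is on standard time, UTC−04:00.
12:30 UTC − 4h = 08:30 Rasoth Administrative Region.

08:30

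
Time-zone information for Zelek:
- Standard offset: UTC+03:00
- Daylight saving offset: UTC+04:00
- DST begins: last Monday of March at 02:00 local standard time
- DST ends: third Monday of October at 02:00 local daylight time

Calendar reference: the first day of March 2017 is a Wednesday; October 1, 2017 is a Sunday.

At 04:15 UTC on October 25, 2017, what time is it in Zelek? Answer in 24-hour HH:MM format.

07:15

1 March 2017 is a Wednesday, so Mondays fall on 6, 13, 20, 27; the last is March 27.
1 October 2017 is a Sunday, so the first Monday is October 2 and the third is October 16.
At the standard offset (UTC+03:00), 04:15 UTC + 3h = 07:15 Zelek standard time.
Daylight saving runs 27 March – 16 October; the standard-time date in Zelek, October 25, 2017, is outside that window, so Zelek is on standard time at UTC+03:00.
04:15 UTC + 3h = 07:15 local.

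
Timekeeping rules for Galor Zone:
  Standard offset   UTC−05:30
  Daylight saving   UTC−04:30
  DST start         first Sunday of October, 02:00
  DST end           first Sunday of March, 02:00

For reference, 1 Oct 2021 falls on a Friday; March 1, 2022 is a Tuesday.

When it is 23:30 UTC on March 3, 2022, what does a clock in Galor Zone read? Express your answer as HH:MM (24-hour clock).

1 October 2021 is a Friday, so the first Sunday is October 3.
1 March 2022 is a Tuesday, so the first Sunday is March 6.
At the standard offset (UTC−05:30), 23:30 UTC − 5h30m = 18:00 Galor Zone standard time.
The standard-time date in Galor Zone, March 3, 2022, lies within the daylight-saving period (3 October 2021 – 6 March 2022), so Galor Zone is on daylight time, UTC−04:30.
23:30 UTC − 4h30m = 19:00 local.

19:00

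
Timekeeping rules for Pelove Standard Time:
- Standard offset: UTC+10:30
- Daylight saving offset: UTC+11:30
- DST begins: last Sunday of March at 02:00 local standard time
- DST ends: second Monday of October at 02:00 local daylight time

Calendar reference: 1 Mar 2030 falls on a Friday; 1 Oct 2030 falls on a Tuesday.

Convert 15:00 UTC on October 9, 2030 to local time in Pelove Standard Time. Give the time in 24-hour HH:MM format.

02:30

1 March 2030 is a Friday, so Sundays fall on 3, 10, 17, 24, 31; the last is March 31.
1 October 2030 is a Tuesday, so the first Monday is October 7 and the second is October 14.
At the standard offset (UTC+10:30), 15:00 UTC + 10h30m = 01:30 Pelove Standard Time standard time (rolling into the next day, 10 October 2030).
The standard-time date in Pelove Standard Time, October 10, 2030, falls between 31 March and 14 October, so daylight saving is in effect and Pelove Standard Time is at UTC+11:30.
15:00 UTC + 11h30m = 02:30 local (rolling into the next day, 10 October 2030).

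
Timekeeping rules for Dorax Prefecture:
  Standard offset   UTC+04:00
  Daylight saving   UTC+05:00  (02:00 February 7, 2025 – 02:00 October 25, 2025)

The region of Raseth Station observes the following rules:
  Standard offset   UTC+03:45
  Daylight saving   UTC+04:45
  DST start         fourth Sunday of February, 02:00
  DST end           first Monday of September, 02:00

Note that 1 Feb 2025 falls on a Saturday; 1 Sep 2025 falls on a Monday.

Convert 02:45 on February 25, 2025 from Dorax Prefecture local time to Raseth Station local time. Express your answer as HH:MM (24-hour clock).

February 25, 2025 lies within the daylight-saving period (7 February – 25 October), so Dorax Prefecture is on daylight time, UTC+05:00.
02:45 Dorax Prefecture − 5h = 21:45 UTC (rolling into the previous day, 24 February 2025).
1 February 2025 is a Saturday, so the first Sunday is February 2 and the fourth is February 23.
1 September 2025 is a Monday, so the first Monday is September 1.
At the standard offset (UTC+03:45), 21:45 UTC + 3h45m = 01:30 Raseth Station standard time (rolling into the next day, 25 February 2025).
Daylight saving runs 23 February – 1 September; the standard-time date in Raseth Station, February 25, 2025, is inside that window, so Raseth Station is at UTC+04:45.
21:45 UTC + 4h45m = 02:30 Raseth Station (rolling into the next day, 25 February 2025).

02:30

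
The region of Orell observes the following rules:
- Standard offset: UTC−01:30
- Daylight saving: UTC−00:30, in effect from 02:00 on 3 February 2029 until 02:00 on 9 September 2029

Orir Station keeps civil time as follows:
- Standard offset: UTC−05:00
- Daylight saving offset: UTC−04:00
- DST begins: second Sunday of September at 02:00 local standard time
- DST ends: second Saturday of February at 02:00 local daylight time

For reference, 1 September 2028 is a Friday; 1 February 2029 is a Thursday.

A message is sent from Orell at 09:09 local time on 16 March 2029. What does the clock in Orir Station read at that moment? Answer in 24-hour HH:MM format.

04:39

16 March 2029 lies within the daylight-saving period (3 February – 9 September), so Orell is on daylight time, UTC−00:30.
09:09 Orell + 0h30m = 09:39 UTC.
1 September 2028 is a Friday, so the first Sunday is September 3 and the second is September 10.
1 February 2029 is a Thursday, so the first Saturday is February 3 and the second is February 10.
At the standard offset (UTC−05:00), 09:39 UTC − 5h = 04:39 Orir Station standard time.
The standard-time date in Orir Station, 16 March 2029, is outside the daylight-saving period (10 September 2028 – 10 February 2029), so Orir Station is on standard time, UTC−05:00.
09:39 UTC − 5h = 04:39 Orir Station.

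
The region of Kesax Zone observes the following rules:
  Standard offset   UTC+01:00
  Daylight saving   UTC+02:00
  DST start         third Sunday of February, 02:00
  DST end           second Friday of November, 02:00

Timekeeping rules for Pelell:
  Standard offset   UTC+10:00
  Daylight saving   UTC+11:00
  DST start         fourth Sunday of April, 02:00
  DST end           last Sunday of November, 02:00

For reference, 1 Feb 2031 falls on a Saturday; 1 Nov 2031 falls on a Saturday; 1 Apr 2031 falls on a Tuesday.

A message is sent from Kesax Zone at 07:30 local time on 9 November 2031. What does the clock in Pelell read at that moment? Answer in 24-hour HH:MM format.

16:30

1 February 2031 is a Saturday, so the first Sunday is February 2 and the third is February 16.
1 November 2031 is a Saturday, so the first Friday is November 7 and the second is November 14.
9 November 2031 lies within the daylight-saving period (16 February – 14 November), so Kesax Zone is on daylight time, UTC+02:00.
07:30 Kesax Zone − 2h = 05:30 UTC.
1 April 2031 is a Tuesday, so the first Sunday is April 6 and the fourth is April 27.
1 November 2031 is a Saturday, so Sundays fall on 2, 9, 16, 23, 30; the last is November 30.
At the standard offset (UTC+10:00), 05:30 UTC + 10h = 15:30 Pelell standard time.
Daylight saving runs 27 April – 30 November; the standard-time date in Pelell, 9 November 2031, is inside that window, so Pelell is at UTC+11:00.
05:30 UTC + 11h = 16:30 Pelell.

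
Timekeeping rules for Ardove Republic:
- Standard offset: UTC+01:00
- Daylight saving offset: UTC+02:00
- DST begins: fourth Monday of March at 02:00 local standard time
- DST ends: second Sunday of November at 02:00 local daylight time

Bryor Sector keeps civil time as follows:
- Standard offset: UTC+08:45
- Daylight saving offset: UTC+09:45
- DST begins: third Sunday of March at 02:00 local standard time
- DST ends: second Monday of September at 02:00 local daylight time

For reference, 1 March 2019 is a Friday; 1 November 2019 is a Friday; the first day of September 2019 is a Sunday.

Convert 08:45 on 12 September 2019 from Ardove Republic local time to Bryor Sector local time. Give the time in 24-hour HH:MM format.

15:30

1 March 2019 is a Friday, so the first Monday is March 4 and the fourth is March 25.
1 November 2019 is a Friday, so the first Sunday is November 3 and the second is November 10.
12 September 2019 falls between 25 March and 10 November, so daylight saving is in effect and Ardove Republic is at UTC+02:00.
08:45 Ardove Republic − 2h = 06:45 UTC.
1 March 2019 is a Friday, so the first Sunday is March 3 and the third is March 17.
1 September 2019 is a Sunday, so the first Monday is September 2 and the second is September 9.
At the standard offset (UTC+08:45), 06:45 UTC + 8h45m = 15:30 Bryor Sector standard time.
The standard-time date in Bryor Sector, 12 September 2019, is outside the daylight-saving period (17 March – 9 September), so Bryor Sector is on standard time, UTC+08:45.
06:45 UTC + 8h45m = 15:30 Bryor Sector.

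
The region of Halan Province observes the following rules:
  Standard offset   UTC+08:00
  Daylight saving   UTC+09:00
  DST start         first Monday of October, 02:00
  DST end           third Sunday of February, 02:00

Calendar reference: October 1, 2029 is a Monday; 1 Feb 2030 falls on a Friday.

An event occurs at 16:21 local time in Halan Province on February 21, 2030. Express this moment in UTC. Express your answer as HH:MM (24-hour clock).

08:21

1 October 2029 is a Monday, so the first Monday is October 1.
1 February 2030 is a Friday, so the first Sunday is February 3 and the third is February 17.
Daylight saving runs 1 October 2029 – 17 February 2030; February 21, 2030 is outside that window, so Halan Province is on standard time at UTC+08:00.
16:21 local − 8h = 08:21 UTC.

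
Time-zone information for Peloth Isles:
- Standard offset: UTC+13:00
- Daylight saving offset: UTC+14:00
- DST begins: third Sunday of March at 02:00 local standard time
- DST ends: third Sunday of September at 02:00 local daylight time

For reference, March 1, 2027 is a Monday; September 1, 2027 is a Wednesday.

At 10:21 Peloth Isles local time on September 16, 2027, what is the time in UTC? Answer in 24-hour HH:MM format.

20:21

1 March 2027 is a Monday, so the first Sunday is March 7 and the third is March 21.
1 September 2027 is a Wednesday, so the first Sunday is September 5 and the third is September 19.
September 16, 2027 lies within the daylight-saving period (21 March – 19 September), so Peloth Isles is on daylight time, UTC+14:00.
10:21 local − 14h = 20:21 UTC (rolling into the previous day, 15 September 2027).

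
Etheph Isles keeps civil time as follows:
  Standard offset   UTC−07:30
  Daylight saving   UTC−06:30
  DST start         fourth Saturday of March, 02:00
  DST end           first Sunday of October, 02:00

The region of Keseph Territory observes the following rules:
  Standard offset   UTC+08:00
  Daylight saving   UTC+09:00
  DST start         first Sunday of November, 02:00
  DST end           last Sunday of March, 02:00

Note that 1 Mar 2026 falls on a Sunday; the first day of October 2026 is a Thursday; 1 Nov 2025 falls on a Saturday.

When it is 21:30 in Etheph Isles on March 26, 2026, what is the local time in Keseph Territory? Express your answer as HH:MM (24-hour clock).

14:00

1 March 2026 is a Sunday, so the first Saturday is March 7 and the fourth is March 28.
1 October 2026 is a Thursday, so the first Sunday is October 4.
Daylight saving runs 28 March – 4 October; March 26, 2026 is outside that window, so Etheph Isles is on standard time at UTC−07:30.
21:30 Etheph Isles + 7h30m = 05:00 UTC (rolling into the next day, 27 March 2026).
1 November 2025 is a Saturday, so the first Sunday is November 2.
1 March 2026 is a Sunday, so Sundays fall on 1, 8, 15, 22, 29; the last is March 29.
At the standard offset (UTC+08:00), 05:00 UTC + 8h = 13:00 Keseph Territory standard time.
The standard-time date in Keseph Territory, March 27, 2026, lies within the daylight-saving period (2 November 2025 – 29 March 2026), so Keseph Territory is on daylight time, UTC+09:00.
05:00 UTC + 9h = 14:00 Keseph Territory.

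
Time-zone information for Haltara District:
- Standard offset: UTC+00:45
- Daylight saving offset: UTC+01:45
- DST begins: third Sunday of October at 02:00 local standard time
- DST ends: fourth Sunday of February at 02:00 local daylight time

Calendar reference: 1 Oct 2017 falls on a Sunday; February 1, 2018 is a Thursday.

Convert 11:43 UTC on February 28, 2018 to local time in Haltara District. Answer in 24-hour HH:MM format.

12:28

1 October 2017 is a Sunday, so the first Sunday is October 1 and the third is October 15.
1 February 2018 is a Thursday, so the first Sunday is February 4 and the fourth is February 25.
At the standard offset (UTC+00:45), 11:43 UTC + 0h45m = 12:28 Haltara District standard time.
Daylight saving runs 15 October 2017 – 25 February 2018; the standard-time date in Haltara District, February 28, 2018, is outside that window, so Haltara District is on standard time at UTC+00:45.
11:43 UTC + 0h45m = 12:28 local.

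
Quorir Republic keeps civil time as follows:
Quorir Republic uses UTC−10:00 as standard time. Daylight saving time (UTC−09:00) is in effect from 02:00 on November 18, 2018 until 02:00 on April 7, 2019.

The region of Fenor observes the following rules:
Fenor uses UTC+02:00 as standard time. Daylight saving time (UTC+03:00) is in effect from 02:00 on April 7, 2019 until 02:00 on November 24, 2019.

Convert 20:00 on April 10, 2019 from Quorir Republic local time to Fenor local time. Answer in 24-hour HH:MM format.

09:00

April 10, 2019 is outside the daylight-saving period (18 November 2018 – 7 April 2019), so Quorir Republic is on standard time, UTC−10:00.
20:00 Quorir Republic + 10h = 06:00 UTC (rolling into the next day, 11 April 2019).
At the standard offset (UTC+02:00), 06:00 UTC + 2h = 08:00 Fenor standard time.
The standard-time date in Fenor, April 11, 2019, falls between 7 April and 24 November, so daylight saving is in effect and Fenor is at UTC+03:00.
06:00 UTC + 3h = 09:00 Fenor.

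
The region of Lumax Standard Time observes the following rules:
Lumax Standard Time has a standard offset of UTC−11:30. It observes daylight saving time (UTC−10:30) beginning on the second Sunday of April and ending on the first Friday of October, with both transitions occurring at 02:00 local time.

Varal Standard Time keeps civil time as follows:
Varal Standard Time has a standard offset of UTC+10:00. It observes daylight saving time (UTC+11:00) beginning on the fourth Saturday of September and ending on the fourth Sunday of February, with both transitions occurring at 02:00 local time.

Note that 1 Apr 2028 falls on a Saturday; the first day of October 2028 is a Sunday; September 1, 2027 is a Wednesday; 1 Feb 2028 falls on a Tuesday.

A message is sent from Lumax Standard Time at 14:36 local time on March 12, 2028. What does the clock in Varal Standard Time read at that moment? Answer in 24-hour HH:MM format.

1 April 2028 is a Saturday, so the first Sunday is April 2 and the second is April 9.
1 October 2028 is a Sunday, so the first Friday is October 6.
March 12, 2028 is outside the daylight-saving period (9 April – 6 October), so Lumax Standard Time is on standard time, UTC−11:30.
14:36 Lumax Standard Time + 11h30m = 02:06 UTC (rolling into the next day, 13 March 2028).
1 September 2027 is a Wednesday, so the first Saturday is September 4 and the fourth is September 25.
1 February 2028 is a Tuesday, so the first Sunday is February 6 and the fourth is February 27.
At the standard offset (UTC+10:00), 02:06 UTC + 10h = 12:06 Varal Standard Time standard time.
Daylight saving runs 25 September 2027 – 27 February 2028; the standard-time date in Varal Standard Time, March 13, 2028, is outside that window, so Varal Standard Time is on standard time at UTC+10:00.
02:06 UTC + 10h = 12:06 Varal Standard Time.

12:06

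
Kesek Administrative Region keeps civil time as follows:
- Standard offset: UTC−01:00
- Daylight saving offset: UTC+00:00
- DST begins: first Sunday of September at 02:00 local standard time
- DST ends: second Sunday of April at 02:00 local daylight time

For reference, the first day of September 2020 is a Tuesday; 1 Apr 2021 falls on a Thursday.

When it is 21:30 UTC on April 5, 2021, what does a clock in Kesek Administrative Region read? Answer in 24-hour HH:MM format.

21:30

1 September 2020 is a Tuesday, so the first Sunday is September 6.
1 April 2021 is a Thursday, so the first Sunday is April 4 and the second is April 11.
At the standard offset (UTC−01:00), 21:30 UTC − 1h = 20:30 Kesek Administrative Region standard time.
The standard-time date in Kesek Administrative Region, April 5, 2021, falls between 6 September 2020 and 11 April 2021, so daylight saving is in effect and Kesek Administrative Region is at UTC+00:00.
21:30 UTC + 0h = 21:30 local.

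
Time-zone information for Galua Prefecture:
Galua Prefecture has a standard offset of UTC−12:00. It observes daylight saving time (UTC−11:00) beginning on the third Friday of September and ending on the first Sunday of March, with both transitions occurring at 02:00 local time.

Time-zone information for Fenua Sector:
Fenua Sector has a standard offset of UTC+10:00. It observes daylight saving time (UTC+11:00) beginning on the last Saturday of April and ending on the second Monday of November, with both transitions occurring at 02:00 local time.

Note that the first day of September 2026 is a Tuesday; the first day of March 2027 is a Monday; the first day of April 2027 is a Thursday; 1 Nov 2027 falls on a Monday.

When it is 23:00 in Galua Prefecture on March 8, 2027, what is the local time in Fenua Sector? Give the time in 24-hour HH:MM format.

1 September 2026 is a Tuesday, so the first Friday is September 4 and the third is September 18.
1 March 2027 is a Monday, so the first Sunday is March 7.
Daylight saving runs 18 September 2026 – 7 March 2027; March 8, 2027 is outside that window, so Galua Prefecture is on standard time at UTC−12:00.
23:00 Galua Prefecture + 12h = 11:00 UTC (rolling into the next day, 9 March 2027).
1 April 2027 is a Thursday, so Saturdays fall on 3, 10, 17, 24; the last is April 24.
1 November 2027 is a Monday, so the first Monday is November 1 and the second is November 8.
At the standard offset (UTC+10:00), 11:00 UTC + 10h = 21:00 Fenua Sector standard time.
The standard-time date in Fenua Sector, March 9, 2027, is outside the daylight-saving period (24 April – 8 November), so Fenua Sector is on standard time, UTC+10:00.
11:00 UTC + 10h = 21:00 Fenua Sector.

21:00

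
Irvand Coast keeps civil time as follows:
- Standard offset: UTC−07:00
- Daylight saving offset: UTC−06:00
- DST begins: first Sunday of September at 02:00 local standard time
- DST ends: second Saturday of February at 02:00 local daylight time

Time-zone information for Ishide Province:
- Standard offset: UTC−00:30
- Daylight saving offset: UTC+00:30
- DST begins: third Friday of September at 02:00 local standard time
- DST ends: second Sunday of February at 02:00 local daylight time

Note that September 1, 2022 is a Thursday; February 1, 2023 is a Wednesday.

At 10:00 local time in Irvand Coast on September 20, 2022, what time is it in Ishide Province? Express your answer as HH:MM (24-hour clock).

16:30

1 September 2022 is a Thursday, so the first Sunday is September 4.
1 February 2023 is a Wednesday, so the first Saturday is February 4 and the second is February 11.
September 20, 2022 falls between 4 September 2022 and 11 February 2023, so daylight saving is in effect and Irvand Coast is at UTC−06:00.
10:00 Irvand Coast + 6h = 16:00 UTC.
1 September 2022 is a Thursday, so the first Friday is September 2 and the third is September 16.
1 February 2023 is a Wednesday, so the first Sunday is February 5 and the second is February 12.
At the standard offset (UTC−00:30), 16:00 UTC − 0h30m = 15:30 Ishide Province standard time.
The standard-time date in Ishide Province, September 20, 2022, lies within the daylight-saving period (16 September 2022 – 12 February 2023), so Ishide Province is on daylight time, UTC+00:30.
16:00 UTC + 0h30m = 16:30 Ishide Province.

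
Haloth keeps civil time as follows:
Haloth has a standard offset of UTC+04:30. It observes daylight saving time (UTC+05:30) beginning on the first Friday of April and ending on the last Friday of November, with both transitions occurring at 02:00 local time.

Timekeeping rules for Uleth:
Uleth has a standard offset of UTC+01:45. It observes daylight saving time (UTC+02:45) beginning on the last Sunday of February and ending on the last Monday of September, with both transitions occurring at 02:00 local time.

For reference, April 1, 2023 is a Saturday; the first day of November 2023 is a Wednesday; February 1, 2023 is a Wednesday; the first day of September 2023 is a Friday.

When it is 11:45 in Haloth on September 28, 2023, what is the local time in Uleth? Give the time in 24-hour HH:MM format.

1 April 2023 is a Saturday, so the first Friday is April 7.
1 November 2023 is a Wednesday, so Fridays fall on 3, 10, 17, 24; the last is November 24.
September 28, 2023 falls between 7 April and 24 November, so daylight saving is in effect and Haloth is at UTC+05:30.
11:45 Haloth − 5h30m = 06:15 UTC.
1 February 2023 is a Wednesday, so Sundays fall on 5, 12, 19, 26; the last is February 26.
1 September 2023 is a Friday, so Mondays fall on 4, 11, 18, 25; the last is September 25.
At the standard offset (UTC+01:45), 06:15 UTC + 1h45m = 08:00 Uleth standard time.
The standard-time date in Uleth, September 28, 2023, does not fall between 26 February and 25 September, so daylight saving is not in effect and Uleth is at UTC+01:45.
06:15 UTC + 1h45m = 08:00 Uleth.

08:00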